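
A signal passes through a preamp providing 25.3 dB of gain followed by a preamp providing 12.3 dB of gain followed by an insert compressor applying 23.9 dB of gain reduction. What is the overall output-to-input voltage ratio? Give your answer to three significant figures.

4.84

Net gain = 25.3 + 12.3 + (−23.9) = 13.7 dB.
Voltage ratio = 10^(13.7/20) = 4.84.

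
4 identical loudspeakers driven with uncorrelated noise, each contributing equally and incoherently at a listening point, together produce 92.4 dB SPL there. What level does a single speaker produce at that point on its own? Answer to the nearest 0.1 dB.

4 equal incoherent sources add 10·log₁₀(4) = 6.02 dB over one source.
L_one = 92.4 − 6.02 = 86.4 dB SPL.

86.4 dB SPL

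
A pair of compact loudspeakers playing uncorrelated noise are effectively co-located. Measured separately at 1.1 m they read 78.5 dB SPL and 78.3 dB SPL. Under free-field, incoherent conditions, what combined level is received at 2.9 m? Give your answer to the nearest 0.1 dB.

Combined at 1.1 m: 10·log₁₀(10^(78.5/10)+10^(78.3/10)) = 81.41 dB SPL.
Then apply −20·log₁₀(2.9/1.1) = -8.42 dB → 73.0 dB SPL.

73.0 dB SPL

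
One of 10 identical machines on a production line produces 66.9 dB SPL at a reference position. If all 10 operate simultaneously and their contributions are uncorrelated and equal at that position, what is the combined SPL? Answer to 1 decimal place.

10 equal incoherent sources raise the level by 10·log₁₀(10) = 10.00 dB.
L_total = 66.9 + 10.00 = 76.9 dB SPL.

76.9 dB SPL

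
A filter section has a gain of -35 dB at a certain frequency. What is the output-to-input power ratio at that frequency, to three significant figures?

0.000316

Power ratio = 10^(dB/10).
10^(-35/10) = 10^(-3.500) = 0.000316.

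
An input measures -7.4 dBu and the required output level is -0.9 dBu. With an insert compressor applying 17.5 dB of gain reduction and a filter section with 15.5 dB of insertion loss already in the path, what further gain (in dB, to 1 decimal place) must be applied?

The required make-up gain is the shortfall in the dB sum.
G = -0.9 − (-7.4) + 17.5 + 15.5 = 39.5 dB.

39.5 dB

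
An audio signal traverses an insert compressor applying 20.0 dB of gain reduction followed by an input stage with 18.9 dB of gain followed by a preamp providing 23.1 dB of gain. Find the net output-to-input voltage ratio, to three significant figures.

Net gain = (−20.0) + 18.9 + 23.1 = 22.0 dB.
Voltage ratio = 10^(22.0/20) = 12.6.

12.6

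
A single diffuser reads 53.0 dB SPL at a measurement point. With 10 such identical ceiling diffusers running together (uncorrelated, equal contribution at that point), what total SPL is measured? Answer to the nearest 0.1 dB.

63.0 dB SPL

10 equal incoherent sources raise the level by 10·log₁₀(10) = 10.00 dB.
L_total = 53.0 + 10.00 = 63.0 dB SPL.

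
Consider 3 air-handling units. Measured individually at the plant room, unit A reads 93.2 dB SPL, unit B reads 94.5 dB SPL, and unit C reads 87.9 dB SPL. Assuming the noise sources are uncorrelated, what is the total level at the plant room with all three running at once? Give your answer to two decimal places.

97.42 dB SPL

Uncorrelated sources add in intensity (power), not in dB.
L_total = 10·log₁₀(10^(93.2/10) + 10^(94.5/10) + 10^(87.9/10)) = 10·log₁₀(5524000000) = 97.42 dB SPL.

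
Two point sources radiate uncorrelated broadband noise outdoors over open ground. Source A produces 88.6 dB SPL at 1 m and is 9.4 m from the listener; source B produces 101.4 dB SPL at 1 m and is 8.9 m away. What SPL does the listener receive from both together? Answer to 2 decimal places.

At the listener: L_A = 88.6 − 20·log₁₀(9.4) = 69.137 dB; L_B = 101.4 − 20·log₁₀(8.9) = 82.412 dB.
Combined: 10·log₁₀(10^(69.137/10)+10^(82.412/10)) = 82.61 dB SPL.

82.61 dB SPL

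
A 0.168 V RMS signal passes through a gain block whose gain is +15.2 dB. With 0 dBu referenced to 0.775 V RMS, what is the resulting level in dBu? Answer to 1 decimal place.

+1.9 dBu

Input level: 20·log₁₀(0.168/0.775) = -13.28 dBu.
Output: -13.28 + 15.2 = +1.9 dBu.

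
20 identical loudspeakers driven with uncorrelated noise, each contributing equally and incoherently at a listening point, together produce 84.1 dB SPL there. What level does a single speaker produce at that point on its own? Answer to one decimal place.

20 equal incoherent sources add 10·log₁₀(20) = 13.01 dB over one source.
L_one = 84.1 − 13.01 = 71.1 dB SPL.

71.1 dB SPL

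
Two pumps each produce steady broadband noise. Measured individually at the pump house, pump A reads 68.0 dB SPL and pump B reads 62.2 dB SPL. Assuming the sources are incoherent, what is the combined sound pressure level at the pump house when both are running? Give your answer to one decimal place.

69.0 dB SPL

Uncorrelated sources add in intensity (power), not in dB.
L_total = 10·log₁₀(10^(68.0/10) + 10^(62.2/10)) = 10·log₁₀(7969000) = 69.0 dB SPL.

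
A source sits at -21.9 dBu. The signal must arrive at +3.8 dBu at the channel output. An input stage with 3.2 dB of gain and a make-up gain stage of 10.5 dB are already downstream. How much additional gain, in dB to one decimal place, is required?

The required make-up gain is the shortfall in the dB sum.
G = +3.8 − (-21.9) − 3.2 − 10.5 = 12.0 dB.

12.0 dB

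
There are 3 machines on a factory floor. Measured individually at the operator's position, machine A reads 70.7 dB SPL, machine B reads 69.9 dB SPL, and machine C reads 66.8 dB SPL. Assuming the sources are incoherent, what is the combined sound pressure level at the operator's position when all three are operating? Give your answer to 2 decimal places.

74.20 dB SPL

Incoherent sources sum as intensities:
L_total = 10·log₁₀(10^(70.7/10) + 10^(69.9/10) + 10^(66.8/10)) = 10·log₁₀(26310000) = 74.20 dB SPL.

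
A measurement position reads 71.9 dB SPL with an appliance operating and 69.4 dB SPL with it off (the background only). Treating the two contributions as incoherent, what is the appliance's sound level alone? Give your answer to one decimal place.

Remove the background by subtracting linear intensities:
L_src = 10·log₁₀(10^(71.9/10) − 10^(69.4/10)) = 10·log₁₀(6779000) = 68.3 dB SPL.

68.3 dB SPL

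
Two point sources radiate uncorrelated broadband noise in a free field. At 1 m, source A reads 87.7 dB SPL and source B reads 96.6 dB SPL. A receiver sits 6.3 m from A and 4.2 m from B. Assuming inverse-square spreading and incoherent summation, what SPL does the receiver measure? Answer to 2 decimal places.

At the listener: L_A = 87.7 − 20·log₁₀(6.3) = 71.713 dB; L_B = 96.6 − 20·log₁₀(4.2) = 84.135 dB.
Combined: 10·log₁₀(10^(71.713/10)+10^(84.135/10)) = 84.38 dB SPL.

84.38 dB SPL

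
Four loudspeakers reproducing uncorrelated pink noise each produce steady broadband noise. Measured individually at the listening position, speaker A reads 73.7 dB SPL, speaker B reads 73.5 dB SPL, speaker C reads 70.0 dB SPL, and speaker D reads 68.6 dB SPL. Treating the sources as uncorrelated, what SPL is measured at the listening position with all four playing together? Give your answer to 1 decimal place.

78.0 dB SPL

Incoherent sources sum as intensities:
L_total = 10·log₁₀(10^(73.7/10) + 10^(73.5/10) + 10^(70.0/10) + 10^(68.6/10)) = 10·log₁₀(63070000) = 78.0 dB SPL.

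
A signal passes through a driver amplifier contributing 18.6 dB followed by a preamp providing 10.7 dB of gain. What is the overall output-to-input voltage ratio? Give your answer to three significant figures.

Net gain = 18.6 + 10.7 = 29.3 dB.
Voltage ratio = 10^(29.3/20) = 29.2.

29.2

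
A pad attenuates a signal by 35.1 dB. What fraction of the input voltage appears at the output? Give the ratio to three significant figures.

Voltage ratio = 10^(dB/20).
10^(-35.1/20) = 10^(-1.755) = 0.0176.

0.0176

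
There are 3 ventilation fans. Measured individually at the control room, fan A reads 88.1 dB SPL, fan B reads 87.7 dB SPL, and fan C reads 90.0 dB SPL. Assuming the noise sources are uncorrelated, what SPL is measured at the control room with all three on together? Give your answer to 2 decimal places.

Incoherent sources sum as intensities:
L_total = 10·log₁₀(10^(88.1/10) + 10^(87.7/10) + 10^(90.0/10)) = 10·log₁₀(2234000000) = 93.49 dB SPL.

93.49 dB SPL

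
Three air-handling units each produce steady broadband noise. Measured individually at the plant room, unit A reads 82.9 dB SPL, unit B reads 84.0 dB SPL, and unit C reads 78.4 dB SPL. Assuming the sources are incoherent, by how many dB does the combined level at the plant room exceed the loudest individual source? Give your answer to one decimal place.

Uncorrelated sources add in intensity (power), not in dB.
L_total = 10·log₁₀(10^(82.9/10) + 10^(84.0/10) + 10^(78.4/10)) = 87.12 dB SPL.
Excess over the loudest (84.0 dB): 87.12 − 84.0 = 3.1 dB.

3.1 dB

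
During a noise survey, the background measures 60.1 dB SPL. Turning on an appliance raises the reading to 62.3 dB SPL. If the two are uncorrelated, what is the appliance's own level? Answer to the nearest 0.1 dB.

Subtract intensities: L_src = 10·log₁₀(10^(L_total/10) − 10^(L_bg/10)).
L_src = 10·log₁₀(10^(62.3/10) − 10^(60.1/10)) = 10·log₁₀(675000) = 58.3 dB SPL.

58.3 dB SPL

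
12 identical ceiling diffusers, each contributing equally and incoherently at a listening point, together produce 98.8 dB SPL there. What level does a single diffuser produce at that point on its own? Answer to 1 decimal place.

88.0 dB SPL

12 equal incoherent sources add 10·log₁₀(12) = 10.79 dB over one source.
L_one = 98.8 − 10.79 = 88.0 dB SPL.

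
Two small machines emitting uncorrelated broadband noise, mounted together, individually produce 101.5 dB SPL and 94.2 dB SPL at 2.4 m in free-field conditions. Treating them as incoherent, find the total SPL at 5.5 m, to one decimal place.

95.0 dB SPL

Combined at 2.4 m: 10·log₁₀(10^(101.5/10)+10^(94.2/10)) = 102.24 dB SPL.
Then apply −20·log₁₀(5.5/2.4) = -7.20 dB → 95.0 dB SPL.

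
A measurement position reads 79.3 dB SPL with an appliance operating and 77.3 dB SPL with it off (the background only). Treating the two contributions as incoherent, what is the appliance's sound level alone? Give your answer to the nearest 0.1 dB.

Subtract intensities: L_src = 10·log₁₀(10^(L_total/10) − 10^(L_bg/10)).
L_src = 10·log₁₀(10^(79.3/10) − 10^(77.3/10)) = 10·log₁₀(31410000) = 75.0 dB SPL.

75.0 dB SPL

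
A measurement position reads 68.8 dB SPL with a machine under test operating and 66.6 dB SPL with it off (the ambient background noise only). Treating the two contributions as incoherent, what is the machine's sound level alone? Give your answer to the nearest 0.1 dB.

Remove the background by subtracting linear intensities:
L_src = 10·log₁₀(10^(68.8/10) − 10^(66.6/10)) = 10·log₁₀(3015000) = 64.8 dB SPL.

64.8 dB SPL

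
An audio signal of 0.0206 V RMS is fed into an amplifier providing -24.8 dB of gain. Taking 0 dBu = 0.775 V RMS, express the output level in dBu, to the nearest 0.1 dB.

Input level: 20·log₁₀(0.0206/0.775) = -31.51 dBu.
Output: -31.51 − 24.8 = -56.3 dBu.

-56.3 dBu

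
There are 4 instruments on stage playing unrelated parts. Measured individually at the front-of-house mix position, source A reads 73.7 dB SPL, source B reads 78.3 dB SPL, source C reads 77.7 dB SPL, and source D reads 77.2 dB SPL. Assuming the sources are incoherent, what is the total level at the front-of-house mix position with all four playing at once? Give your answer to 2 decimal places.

Uncorrelated sources add in intensity (power), not in dB.
L_total = 10·log₁₀(10^(73.7/10) + 10^(78.3/10) + 10^(77.7/10) + 10^(77.2/10)) = 10·log₁₀(202400000) = 83.06 dB SPL.

83.06 dB SPL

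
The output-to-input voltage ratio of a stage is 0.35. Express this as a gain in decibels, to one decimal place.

-9.1 dB

For a voltage ratio, dB = 20·log₁₀(V₂/V₁).
20·log₁₀(0.35) = -9.1 dB.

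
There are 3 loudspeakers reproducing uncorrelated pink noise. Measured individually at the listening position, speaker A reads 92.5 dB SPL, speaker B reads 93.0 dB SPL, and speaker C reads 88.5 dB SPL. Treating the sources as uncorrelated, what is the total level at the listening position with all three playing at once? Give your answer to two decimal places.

Uncorrelated sources add in intensity (power), not in dB.
L_total = 10·log₁₀(10^(92.5/10) + 10^(93.0/10) + 10^(88.5/10)) = 10·log₁₀(4481000000) = 96.51 dB SPL.

96.51 dB SPL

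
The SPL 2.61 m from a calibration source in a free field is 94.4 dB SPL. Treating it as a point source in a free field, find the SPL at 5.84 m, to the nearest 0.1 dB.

87.4 dB SPL

Free-field point source: level drops by 20·log₁₀ of the distance ratio.
ΔL = −20·log₁₀(5.84/2.61) = -7.00 dB, so L₂ = 94.4 + (-7.00) = 87.4 dB SPL.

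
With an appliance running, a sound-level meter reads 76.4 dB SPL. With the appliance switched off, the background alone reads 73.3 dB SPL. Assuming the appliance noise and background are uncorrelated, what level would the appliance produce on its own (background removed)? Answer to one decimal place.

Background correction is a power subtraction:
L_src = 10·log₁₀(10^(76.4/10) − 10^(73.3/10)) = 10·log₁₀(22270000) = 73.5 dB SPL.

73.5 dB SPL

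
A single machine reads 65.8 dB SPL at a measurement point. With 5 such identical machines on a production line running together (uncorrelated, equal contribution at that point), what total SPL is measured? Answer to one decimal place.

5 equal incoherent sources raise the level by 10·log₁₀(5) = 6.99 dB.
L_total = 65.8 + 6.99 = 72.8 dB SPL.

72.8 dB SPL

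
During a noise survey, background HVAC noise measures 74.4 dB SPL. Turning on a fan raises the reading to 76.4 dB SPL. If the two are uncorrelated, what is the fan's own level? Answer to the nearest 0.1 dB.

Subtract intensities: L_src = 10·log₁₀(10^(L_total/10) − 10^(L_bg/10)).
L_src = 10·log₁₀(10^(76.4/10) − 10^(74.4/10)) = 10·log₁₀(16110000) = 72.1 dB SPL.

72.1 dB SPL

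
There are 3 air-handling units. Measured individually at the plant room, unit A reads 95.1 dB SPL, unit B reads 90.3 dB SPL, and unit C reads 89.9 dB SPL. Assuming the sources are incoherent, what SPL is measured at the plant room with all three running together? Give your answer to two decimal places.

97.23 dB SPL

Add the sources as powers (linear), then convert back to dB:
L_total = 10·log₁₀(10^(95.1/10) + 10^(90.3/10) + 10^(89.9/10)) = 10·log₁₀(5285000000) = 97.23 dB SPL.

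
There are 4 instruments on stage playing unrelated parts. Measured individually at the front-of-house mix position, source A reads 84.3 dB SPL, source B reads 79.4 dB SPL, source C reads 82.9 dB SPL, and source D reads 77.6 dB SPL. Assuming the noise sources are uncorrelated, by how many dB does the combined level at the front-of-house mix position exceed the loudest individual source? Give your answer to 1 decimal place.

Incoherent sources sum as intensities:
L_total = 10·log₁₀(10^(84.3/10) + 10^(79.4/10) + 10^(82.9/10) + 10^(77.6/10)) = 87.84 dB SPL.
Excess over the loudest (84.3 dB): 87.84 − 84.3 = 3.5 dB.

3.5 dB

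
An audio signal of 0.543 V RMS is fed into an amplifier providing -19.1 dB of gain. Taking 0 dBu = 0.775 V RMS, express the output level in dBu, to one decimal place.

-22.2 dBu

Input level: 20·log₁₀(0.543/0.775) = -3.09 dBu.
Output: -3.09 − 19.1 = -22.2 dBu.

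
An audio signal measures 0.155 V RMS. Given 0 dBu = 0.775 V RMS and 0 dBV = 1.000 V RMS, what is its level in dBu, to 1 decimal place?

dBu = 20·log₁₀(V / 0.775 V).
20·log₁₀(0.155/0.775) = -14.0 dBu.

-14.0 dBu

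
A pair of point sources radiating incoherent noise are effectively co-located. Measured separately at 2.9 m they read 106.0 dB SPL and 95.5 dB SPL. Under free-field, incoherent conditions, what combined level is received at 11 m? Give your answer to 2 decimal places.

94.79 dB SPL

Combined at 2.9 m: 10·log₁₀(10^(106.0/10)+10^(95.5/10)) = 106.371 dB SPL.
Then apply −20·log₁₀(11/2.9) = -11.580 dB → 94.79 dB SPL.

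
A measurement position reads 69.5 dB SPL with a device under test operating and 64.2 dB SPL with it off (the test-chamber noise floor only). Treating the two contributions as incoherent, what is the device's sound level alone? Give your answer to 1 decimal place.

68.0 dB SPL

Subtract intensities: L_src = 10·log₁₀(10^(L_total/10) − 10^(L_bg/10)).
L_src = 10·log₁₀(10^(69.5/10) − 10^(64.2/10)) = 10·log₁₀(6282000) = 68.0 dB SPL.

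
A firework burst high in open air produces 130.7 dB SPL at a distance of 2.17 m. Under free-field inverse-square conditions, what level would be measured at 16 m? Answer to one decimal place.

113.3 dB SPL

Free-field point source: level drops by 20·log₁₀ of the distance ratio.
ΔL = −20·log₁₀(16/2.17) = -17.35 dB, so L₂ = 130.7 + (-17.35) = 113.3 dB SPL.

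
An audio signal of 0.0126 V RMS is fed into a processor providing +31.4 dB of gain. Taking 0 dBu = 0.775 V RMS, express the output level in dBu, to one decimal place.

Input level: 20·log₁₀(0.0126/0.775) = -35.78 dBu.
Output: -35.78 + 31.4 = -4.4 dBu.

-4.4 dBu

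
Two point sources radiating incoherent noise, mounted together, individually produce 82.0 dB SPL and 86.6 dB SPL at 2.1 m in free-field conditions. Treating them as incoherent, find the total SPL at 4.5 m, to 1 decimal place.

Combined at 2.1 m: 10·log₁₀(10^(82.0/10)+10^(86.6/10)) = 87.89 dB SPL.
Then apply −20·log₁₀(4.5/2.1) = -6.62 dB → 81.3 dB SPL.

81.3 dB SPL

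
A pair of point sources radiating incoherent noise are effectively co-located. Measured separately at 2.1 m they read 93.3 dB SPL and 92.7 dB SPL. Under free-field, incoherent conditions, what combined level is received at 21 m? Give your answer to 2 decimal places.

Combined at 2.1 m: 10·log₁₀(10^(93.3/10)+10^(92.7/10)) = 96.021 dB SPL.
Then apply −20·log₁₀(21/2.1) = -20.000 dB → 76.02 dB SPL.

76.02 dB SPL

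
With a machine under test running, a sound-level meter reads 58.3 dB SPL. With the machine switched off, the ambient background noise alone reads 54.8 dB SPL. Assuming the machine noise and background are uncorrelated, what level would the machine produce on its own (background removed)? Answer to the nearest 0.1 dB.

Background correction is a power subtraction:
L_src = 10·log₁₀(10^(58.3/10) − 10^(54.8/10)) = 10·log₁₀(374100) = 55.7 dB SPL.

55.7 dB SPL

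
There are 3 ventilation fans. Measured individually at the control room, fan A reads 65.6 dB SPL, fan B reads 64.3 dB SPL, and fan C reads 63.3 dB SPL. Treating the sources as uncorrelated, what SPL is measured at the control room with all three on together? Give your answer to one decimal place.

69.3 dB SPL

Uncorrelated sources add in intensity (power), not in dB.
L_total = 10·log₁₀(10^(65.6/10) + 10^(64.3/10) + 10^(63.3/10)) = 10·log₁₀(8460000) = 69.3 dB SPL.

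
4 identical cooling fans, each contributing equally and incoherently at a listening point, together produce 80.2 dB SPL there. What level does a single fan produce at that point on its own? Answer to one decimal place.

4 equal incoherent sources add 10·log₁₀(4) = 6.02 dB over one source.
L_one = 80.2 − 6.02 = 74.2 dB SPL.

74.2 dB SPL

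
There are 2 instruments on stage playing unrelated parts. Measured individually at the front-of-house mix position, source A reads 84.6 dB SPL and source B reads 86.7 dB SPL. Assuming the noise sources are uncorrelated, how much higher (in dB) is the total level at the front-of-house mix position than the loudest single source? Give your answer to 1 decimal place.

2.1 dB

Uncorrelated sources add in intensity (power), not in dB.
L_total = 10·log₁₀(10^(84.6/10) + 10^(86.7/10)) = 88.79 dB SPL.
Excess over the loudest (86.7 dB): 88.79 − 86.7 = 2.1 dB.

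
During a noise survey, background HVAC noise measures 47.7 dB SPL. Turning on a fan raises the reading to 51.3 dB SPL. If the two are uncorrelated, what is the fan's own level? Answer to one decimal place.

Subtract intensities: L_src = 10·log₁₀(10^(L_total/10) − 10^(L_bg/10)).
L_src = 10·log₁₀(10^(51.3/10) − 10^(47.7/10)) = 10·log₁₀(76010) = 48.8 dB SPL.

48.8 dB SPL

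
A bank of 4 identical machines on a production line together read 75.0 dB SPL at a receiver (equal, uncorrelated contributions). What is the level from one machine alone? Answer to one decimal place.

4 equal incoherent sources add 10·log₁₀(4) = 6.02 dB over one source.
L_one = 75.0 − 6.02 = 69.0 dB SPL.

69.0 dB SPL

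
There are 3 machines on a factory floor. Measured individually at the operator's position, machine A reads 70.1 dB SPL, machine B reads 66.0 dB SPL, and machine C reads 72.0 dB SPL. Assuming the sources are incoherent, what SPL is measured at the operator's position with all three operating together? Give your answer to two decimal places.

74.78 dB SPL

Add the sources as powers (linear), then convert back to dB:
L_total = 10·log₁₀(10^(70.1/10) + 10^(66.0/10) + 10^(72.0/10)) = 10·log₁₀(30060000) = 74.78 dB SPL.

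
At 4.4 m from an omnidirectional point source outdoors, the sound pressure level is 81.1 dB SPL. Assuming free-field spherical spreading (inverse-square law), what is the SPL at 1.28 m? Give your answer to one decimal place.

Inverse-square spreading gives ΔL = −20·log₁₀(d₂/d₁).
ΔL = −20·log₁₀(1.28/4.4) = 10.72 dB, so L₂ = 81.1 + (10.72) = 91.8 dB SPL.

91.8 dB SPL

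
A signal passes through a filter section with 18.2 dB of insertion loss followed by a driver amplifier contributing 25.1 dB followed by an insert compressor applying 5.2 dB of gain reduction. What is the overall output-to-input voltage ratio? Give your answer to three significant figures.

Net gain = (−18.2) + 25.1 + (−5.2) = 1.7 dB.
Voltage ratio = 10^(1.7/20) = 1.22.

1.22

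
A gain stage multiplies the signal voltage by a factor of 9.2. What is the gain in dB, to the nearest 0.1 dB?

19.3 dB

Voltage ratio → dB uses the 20·log₁₀ form:
20·log₁₀(9.2) = 19.3 dB.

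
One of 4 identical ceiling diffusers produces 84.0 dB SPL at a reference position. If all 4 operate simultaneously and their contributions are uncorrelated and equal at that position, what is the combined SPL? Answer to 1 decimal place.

90.0 dB SPL

4 equal incoherent sources raise the level by 10·log₁₀(4) = 6.02 dB.
L_total = 84.0 + 6.02 = 90.0 dB SPL.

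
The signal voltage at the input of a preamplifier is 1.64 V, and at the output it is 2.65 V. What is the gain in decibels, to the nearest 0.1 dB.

4.2 dB

For a voltage ratio, dB = 20·log₁₀(V₂/V₁).
20·log₁₀(2.65/1.64) = 20·log₁₀(1.616) = 4.2 dB.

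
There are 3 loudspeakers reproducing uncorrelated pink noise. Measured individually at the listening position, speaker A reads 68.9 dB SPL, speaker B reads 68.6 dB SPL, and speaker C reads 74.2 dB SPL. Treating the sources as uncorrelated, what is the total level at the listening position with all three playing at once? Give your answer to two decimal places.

76.16 dB SPL

Add the sources as powers (linear), then convert back to dB:
L_total = 10·log₁₀(10^(68.9/10) + 10^(68.6/10) + 10^(74.2/10)) = 10·log₁₀(41310000) = 76.16 dB SPL.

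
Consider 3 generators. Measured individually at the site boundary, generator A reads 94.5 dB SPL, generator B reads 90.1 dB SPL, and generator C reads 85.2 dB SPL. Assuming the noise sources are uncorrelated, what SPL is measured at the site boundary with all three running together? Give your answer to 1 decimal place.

96.2 dB SPL

Uncorrelated sources add in intensity (power), not in dB.
L_total = 10·log₁₀(10^(94.5/10) + 10^(90.1/10) + 10^(85.2/10)) = 10·log₁₀(4173000000) = 96.2 dB SPL.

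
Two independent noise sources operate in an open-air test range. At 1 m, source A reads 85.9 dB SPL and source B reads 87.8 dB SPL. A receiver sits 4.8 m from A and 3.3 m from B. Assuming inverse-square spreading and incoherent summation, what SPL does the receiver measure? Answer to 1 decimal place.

78.6 dB SPL

At the listener: L_A = 85.9 − 20·log₁₀(4.8) = 72.28 dB; L_B = 87.8 − 20·log₁₀(3.3) = 77.43 dB.
Combined: 10·log₁₀(10^(72.28/10)+10^(77.43/10)) = 78.6 dB SPL.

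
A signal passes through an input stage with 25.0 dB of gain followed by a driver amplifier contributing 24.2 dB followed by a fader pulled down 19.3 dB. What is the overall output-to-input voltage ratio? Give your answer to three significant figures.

31.3

Net gain = 25.0 + 24.2 + (−19.3) = 29.9 dB.
Voltage ratio = 10^(29.9/20) = 31.3.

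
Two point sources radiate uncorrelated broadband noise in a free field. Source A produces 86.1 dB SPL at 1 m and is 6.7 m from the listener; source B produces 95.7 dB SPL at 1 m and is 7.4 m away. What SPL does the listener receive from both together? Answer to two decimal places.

78.86 dB SPL

At the listener: L_A = 86.1 − 20·log₁₀(6.7) = 69.579 dB; L_B = 95.7 − 20·log₁₀(7.4) = 78.315 dB.
Combined: 10·log₁₀(10^(69.579/10)+10^(78.315/10)) = 78.86 dB SPL.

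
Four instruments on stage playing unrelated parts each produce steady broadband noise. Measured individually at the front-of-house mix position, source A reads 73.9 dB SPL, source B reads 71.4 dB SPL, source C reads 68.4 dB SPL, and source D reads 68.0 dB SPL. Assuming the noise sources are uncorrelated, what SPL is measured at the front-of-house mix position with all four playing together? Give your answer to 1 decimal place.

Uncorrelated sources add in intensity (power), not in dB.
L_total = 10·log₁₀(10^(73.9/10) + 10^(71.4/10) + 10^(68.4/10) + 10^(68.0/10)) = 10·log₁₀(51580000) = 77.1 dB SPL.

77.1 dB SPL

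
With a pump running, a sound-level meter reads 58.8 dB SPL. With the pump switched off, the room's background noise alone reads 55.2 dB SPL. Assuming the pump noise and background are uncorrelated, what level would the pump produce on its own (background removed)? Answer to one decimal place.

56.3 dB SPL

Remove the background by subtracting linear intensities:
L_src = 10·log₁₀(10^(58.8/10) − 10^(55.2/10)) = 10·log₁₀(427400) = 56.3 dB SPL.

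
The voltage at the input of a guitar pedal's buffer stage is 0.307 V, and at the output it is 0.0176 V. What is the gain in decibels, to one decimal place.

-24.8 dB

For a voltage ratio, dB = 20·log₁₀(V₂/V₁).
20·log₁₀(0.0176/0.307) = 20·log₁₀(0.05733) = -24.8 dB.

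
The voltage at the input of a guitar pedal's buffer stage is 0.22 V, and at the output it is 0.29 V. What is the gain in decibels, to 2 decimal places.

For a voltage ratio, dB = 20·log₁₀(V₂/V₁).
20·log₁₀(0.29/0.22) = 20·log₁₀(1.318) = 2.40 dB.

2.40 dB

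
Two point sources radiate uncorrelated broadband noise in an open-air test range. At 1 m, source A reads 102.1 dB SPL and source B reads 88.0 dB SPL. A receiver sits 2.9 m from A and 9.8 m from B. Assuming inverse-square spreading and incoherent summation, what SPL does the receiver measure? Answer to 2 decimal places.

92.87 dB SPL

At the listener: L_A = 102.1 − 20·log₁₀(2.9) = 92.852 dB; L_B = 88.0 − 20·log₁₀(9.8) = 68.175 dB.
Combined: 10·log₁₀(10^(92.852/10)+10^(68.175/10)) = 92.87 dB SPL.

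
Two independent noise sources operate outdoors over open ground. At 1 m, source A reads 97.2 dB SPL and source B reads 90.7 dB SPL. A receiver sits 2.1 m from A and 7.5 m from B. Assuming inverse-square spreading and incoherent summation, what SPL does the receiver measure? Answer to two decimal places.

90.83 dB SPL

At the listener: L_A = 97.2 − 20·log₁₀(2.1) = 90.756 dB; L_B = 90.7 − 20·log₁₀(7.5) = 73.199 dB.
Combined: 10·log₁₀(10^(90.756/10)+10^(73.199/10)) = 90.83 dB SPL.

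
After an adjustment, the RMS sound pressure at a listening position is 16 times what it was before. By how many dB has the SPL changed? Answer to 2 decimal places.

SPL change from a pressure ratio uses the 20·log₁₀ form:
20·log₁₀(16) = 24.08 dB.

24.08 dB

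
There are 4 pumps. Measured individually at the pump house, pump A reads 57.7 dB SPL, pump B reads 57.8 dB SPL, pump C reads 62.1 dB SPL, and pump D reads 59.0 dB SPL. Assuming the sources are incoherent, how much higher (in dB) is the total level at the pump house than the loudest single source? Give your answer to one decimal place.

Incoherent sources sum as intensities:
L_total = 10·log₁₀(10^(57.7/10) + 10^(57.8/10) + 10^(62.1/10) + 10^(59.0/10)) = 65.57 dB SPL.
Excess over the loudest (62.1 dB): 65.57 − 62.1 = 3.5 dB.

3.5 dB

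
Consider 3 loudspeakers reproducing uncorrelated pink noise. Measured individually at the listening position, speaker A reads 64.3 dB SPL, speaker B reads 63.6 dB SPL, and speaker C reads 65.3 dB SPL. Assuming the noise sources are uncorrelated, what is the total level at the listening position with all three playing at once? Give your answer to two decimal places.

69.23 dB SPL

Add the sources as powers (linear), then convert back to dB:
L_total = 10·log₁₀(10^(64.3/10) + 10^(63.6/10) + 10^(65.3/10)) = 10·log₁₀(8371000) = 69.23 dB SPL.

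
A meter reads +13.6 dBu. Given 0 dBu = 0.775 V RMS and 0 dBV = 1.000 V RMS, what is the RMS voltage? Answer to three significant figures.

V = 0.775 V × 10^(+13.6/20).
= 0.775 × 4.786 = 3.71 V.

3.71 V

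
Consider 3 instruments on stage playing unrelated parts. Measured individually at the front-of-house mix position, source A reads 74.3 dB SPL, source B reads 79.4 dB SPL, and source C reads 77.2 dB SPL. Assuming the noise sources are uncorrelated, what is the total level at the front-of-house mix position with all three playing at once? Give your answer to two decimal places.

Incoherent sources sum as intensities:
L_total = 10·log₁₀(10^(74.3/10) + 10^(79.4/10) + 10^(77.2/10)) = 10·log₁₀(166500000) = 82.21 dB SPL.

82.21 dB SPL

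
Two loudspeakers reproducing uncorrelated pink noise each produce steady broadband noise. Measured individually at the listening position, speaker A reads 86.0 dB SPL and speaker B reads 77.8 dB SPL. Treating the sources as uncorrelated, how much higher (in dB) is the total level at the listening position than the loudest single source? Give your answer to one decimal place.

0.6 dB

Uncorrelated sources add in intensity (power), not in dB.
L_total = 10·log₁₀(10^(86.0/10) + 10^(77.8/10)) = 86.61 dB SPL.
Excess over the loudest (86.0 dB): 86.61 − 86.0 = 0.6 dB.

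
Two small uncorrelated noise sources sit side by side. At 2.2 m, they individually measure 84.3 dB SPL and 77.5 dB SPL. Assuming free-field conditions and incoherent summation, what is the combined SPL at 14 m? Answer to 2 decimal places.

69.05 dB SPL

Combined at 2.2 m: 10·log₁₀(10^(84.3/10)+10^(77.5/10)) = 85.124 dB SPL.
Then apply −20·log₁₀(14/2.2) = -16.074 dB → 69.05 dB SPL.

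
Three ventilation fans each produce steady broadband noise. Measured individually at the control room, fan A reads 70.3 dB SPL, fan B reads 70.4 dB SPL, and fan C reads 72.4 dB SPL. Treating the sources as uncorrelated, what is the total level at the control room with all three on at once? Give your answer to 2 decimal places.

Incoherent sources sum as intensities:
L_total = 10·log₁₀(10^(70.3/10) + 10^(70.4/10) + 10^(72.4/10)) = 10·log₁₀(39060000) = 75.92 dB SPL.

75.92 dB SPL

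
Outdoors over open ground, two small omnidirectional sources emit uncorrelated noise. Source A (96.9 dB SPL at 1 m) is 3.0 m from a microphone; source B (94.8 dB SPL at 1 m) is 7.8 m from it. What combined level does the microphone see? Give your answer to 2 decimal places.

At the listener: L_A = 96.9 − 20·log₁₀(3.0) = 87.358 dB; L_B = 94.8 − 20·log₁₀(7.8) = 76.958 dB.
Combined: 10·log₁₀(10^(87.358/10)+10^(76.958/10)) = 87.74 dB SPL.

87.74 dB SPL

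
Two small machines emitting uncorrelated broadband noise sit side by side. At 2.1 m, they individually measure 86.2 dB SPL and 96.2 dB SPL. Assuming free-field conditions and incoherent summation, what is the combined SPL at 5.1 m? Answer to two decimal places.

Combined at 2.1 m: 10·log₁₀(10^(86.2/10)+10^(96.2/10)) = 96.614 dB SPL.
Then apply −20·log₁₀(5.1/2.1) = -7.707 dB → 88.91 dB SPL.

88.91 dB SPL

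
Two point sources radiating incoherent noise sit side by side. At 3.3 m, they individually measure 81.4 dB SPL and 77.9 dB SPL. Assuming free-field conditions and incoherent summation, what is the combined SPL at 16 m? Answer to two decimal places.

69.29 dB SPL

Combined at 3.3 m: 10·log₁₀(10^(81.4/10)+10^(77.9/10)) = 83.004 dB SPL.
Then apply −20·log₁₀(16/3.3) = -13.712 dB → 69.29 dB SPL.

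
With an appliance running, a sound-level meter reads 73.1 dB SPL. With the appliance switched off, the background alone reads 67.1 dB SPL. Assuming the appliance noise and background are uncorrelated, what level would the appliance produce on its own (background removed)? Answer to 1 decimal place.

71.8 dB SPL

Background correction is a power subtraction:
L_src = 10·log₁₀(10^(73.1/10) − 10^(67.1/10)) = 10·log₁₀(15290000) = 71.8 dB SPL.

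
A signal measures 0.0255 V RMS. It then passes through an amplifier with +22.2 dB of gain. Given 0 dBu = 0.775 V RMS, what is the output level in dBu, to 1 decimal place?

Input level: 20·log₁₀(0.0255/0.775) = -29.66 dBu.
Output: -29.66 + 22.2 = -7.5 dBu.

-7.5 dBu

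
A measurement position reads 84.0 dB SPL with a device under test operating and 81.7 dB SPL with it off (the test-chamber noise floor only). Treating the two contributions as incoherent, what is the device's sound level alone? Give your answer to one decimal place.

Background correction is a power subtraction:
L_src = 10·log₁₀(10^(84.0/10) − 10^(81.7/10)) = 10·log₁₀(103300000) = 80.1 dB SPL.

80.1 dB SPL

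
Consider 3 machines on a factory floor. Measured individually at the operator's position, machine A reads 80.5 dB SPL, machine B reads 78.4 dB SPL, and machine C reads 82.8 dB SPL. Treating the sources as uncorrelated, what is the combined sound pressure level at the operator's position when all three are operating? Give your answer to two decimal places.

Add the sources as powers (linear), then convert back to dB:
L_total = 10·log₁₀(10^(80.5/10) + 10^(78.4/10) + 10^(82.8/10)) = 10·log₁₀(371900000) = 85.70 dB SPL.

85.70 dB SPL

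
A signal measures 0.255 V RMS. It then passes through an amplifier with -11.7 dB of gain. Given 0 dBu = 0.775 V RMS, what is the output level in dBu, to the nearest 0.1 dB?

-21.4 dBu

Input level: 20·log₁₀(0.255/0.775) = -9.66 dBu.
Output: -9.66 − 11.7 = -21.4 dBu.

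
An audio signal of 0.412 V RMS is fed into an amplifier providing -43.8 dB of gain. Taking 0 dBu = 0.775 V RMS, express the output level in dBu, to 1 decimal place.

-49.3 dBu

Input level: 20·log₁₀(0.412/0.775) = -5.49 dBu.
Output: -5.49 − 43.8 = -49.3 dBu.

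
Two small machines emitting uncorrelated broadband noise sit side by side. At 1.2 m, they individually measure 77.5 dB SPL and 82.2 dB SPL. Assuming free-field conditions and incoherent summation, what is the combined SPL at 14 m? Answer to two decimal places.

62.13 dB SPL

Combined at 1.2 m: 10·log₁₀(10^(77.5/10)+10^(82.2/10)) = 83.467 dB SPL.
Then apply −20·log₁₀(14/1.2) = -21.339 dB → 62.13 dB SPL.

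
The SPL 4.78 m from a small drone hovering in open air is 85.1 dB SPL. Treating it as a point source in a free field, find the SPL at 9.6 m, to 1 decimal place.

79.0 dB SPL

For a point source in a free field, ΔL = −20·log₁₀(d₂/d₁).
ΔL = −20·log₁₀(9.6/4.78) = -6.06 dB, so L₂ = 85.1 + (-6.06) = 79.0 dB SPL.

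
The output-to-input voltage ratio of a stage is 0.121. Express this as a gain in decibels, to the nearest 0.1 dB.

Voltage ratio → dB uses the 20·log₁₀ form:
20·log₁₀(0.121) = -18.3 dB.

-18.3 dB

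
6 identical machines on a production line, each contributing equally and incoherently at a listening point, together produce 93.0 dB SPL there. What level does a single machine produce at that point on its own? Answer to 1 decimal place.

85.2 dB SPL

6 equal incoherent sources add 10·log₁₀(6) = 7.78 dB over one source.
L_one = 93.0 − 7.78 = 85.2 dB SPL.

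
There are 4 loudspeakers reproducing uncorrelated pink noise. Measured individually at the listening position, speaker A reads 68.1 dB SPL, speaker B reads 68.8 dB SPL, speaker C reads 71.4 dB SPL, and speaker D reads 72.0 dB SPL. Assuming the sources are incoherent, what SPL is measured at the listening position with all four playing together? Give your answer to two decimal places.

Uncorrelated sources add in intensity (power), not in dB.
L_total = 10·log₁₀(10^(68.1/10) + 10^(68.8/10) + 10^(71.4/10) + 10^(72.0/10)) = 10·log₁₀(43700000) = 76.40 dB SPL.

76.40 dB SPL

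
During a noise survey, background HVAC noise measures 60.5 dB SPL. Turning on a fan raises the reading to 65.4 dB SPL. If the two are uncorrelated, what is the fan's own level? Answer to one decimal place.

Remove the background by subtracting linear intensities:
L_src = 10·log₁₀(10^(65.4/10) − 10^(60.5/10)) = 10·log₁₀(2345000) = 63.7 dB SPL.

63.7 dB SPL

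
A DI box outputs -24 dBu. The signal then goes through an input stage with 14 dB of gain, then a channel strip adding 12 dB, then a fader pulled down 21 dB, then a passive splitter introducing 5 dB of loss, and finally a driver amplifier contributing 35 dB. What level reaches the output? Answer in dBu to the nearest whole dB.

Gain stages sum in dB:
-24 + 14 + 12 − 21 − 5 + 35 = +11 dBu.

+11 dBu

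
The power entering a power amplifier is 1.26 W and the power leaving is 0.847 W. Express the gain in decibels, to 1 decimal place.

Power ratio → dB uses the 10·log₁₀ form:
10·log₁₀(0.847/1.26) = 10·log₁₀(0.6722) = -1.7 dB.

-1.7 dB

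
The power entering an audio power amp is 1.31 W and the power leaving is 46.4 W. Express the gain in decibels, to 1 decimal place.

15.5 dB

For a power ratio, dB = 10·log₁₀(P₂/P₁).
10·log₁₀(46.4/1.31) = 10·log₁₀(35.42) = 15.5 dB.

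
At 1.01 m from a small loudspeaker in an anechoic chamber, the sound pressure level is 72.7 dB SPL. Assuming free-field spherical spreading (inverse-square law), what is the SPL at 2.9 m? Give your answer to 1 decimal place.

Free-field point source: level drops by 20·log₁₀ of the distance ratio.
ΔL = −20·log₁₀(2.9/1.01) = -9.16 dB, so L₂ = 72.7 + (-9.16) = 63.5 dB SPL.

63.5 dB SPL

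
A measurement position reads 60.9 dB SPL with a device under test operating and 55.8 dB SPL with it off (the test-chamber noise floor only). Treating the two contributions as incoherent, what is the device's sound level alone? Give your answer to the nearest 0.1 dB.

59.3 dB SPL

Remove the background by subtracting linear intensities:
L_src = 10·log₁₀(10^(60.9/10) − 10^(55.8/10)) = 10·log₁₀(850100) = 59.3 dB SPL.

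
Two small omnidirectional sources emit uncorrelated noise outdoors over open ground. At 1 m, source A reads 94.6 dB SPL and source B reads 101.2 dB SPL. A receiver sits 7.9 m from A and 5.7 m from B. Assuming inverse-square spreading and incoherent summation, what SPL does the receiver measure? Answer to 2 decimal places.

At the listener: L_A = 94.6 − 20·log₁₀(7.9) = 76.647 dB; L_B = 101.2 − 20·log₁₀(5.7) = 86.083 dB.
Combined: 10·log₁₀(10^(76.647/10)+10^(86.083/10)) = 86.55 dB SPL.

86.55 dB SPL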